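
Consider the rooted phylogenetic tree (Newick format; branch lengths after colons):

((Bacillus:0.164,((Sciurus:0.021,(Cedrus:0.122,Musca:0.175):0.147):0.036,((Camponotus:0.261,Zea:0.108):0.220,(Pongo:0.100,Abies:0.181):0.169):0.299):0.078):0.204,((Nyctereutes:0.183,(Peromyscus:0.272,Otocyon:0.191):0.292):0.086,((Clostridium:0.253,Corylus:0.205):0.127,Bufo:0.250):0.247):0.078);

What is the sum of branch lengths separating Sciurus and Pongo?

0.625

The path runs Sciurus → … → MRCA → … → Pongo; the MRCA is the node subtending ((Sciurus,(Cedrus,Musca)),((Camponotus,Zea),(Pongo,Abies))).
Branch lengths along that path: 0.021 + 0.036 + 0.299 + 0.169 + 0.100 = 0.625.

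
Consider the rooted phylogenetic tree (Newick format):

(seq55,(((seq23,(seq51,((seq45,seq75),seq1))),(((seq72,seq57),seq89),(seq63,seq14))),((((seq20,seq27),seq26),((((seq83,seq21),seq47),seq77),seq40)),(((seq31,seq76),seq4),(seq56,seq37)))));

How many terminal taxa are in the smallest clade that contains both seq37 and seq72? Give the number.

The MRCA of seq37 and seq72 is the node subtending (((seq23,(seq51,((seq45,seq75),seq1))),(((seq72,seq57),seq89),(seq63,seq14))),((((seq20,seq27),seq26),((((seq83,seq21),seq47),seq77),seq40)),(((seq31,seq76),seq4),(seq56,seq37)))).
That clade contains 23 terminal taxa: seq1, seq14, seq20, seq21, seq23, seq26, seq27, seq31, seq37, seq4, seq40, seq45, seq47, seq51, seq56, seq57, seq63, seq72, seq75, seq76, seq77, seq83, seq89.

23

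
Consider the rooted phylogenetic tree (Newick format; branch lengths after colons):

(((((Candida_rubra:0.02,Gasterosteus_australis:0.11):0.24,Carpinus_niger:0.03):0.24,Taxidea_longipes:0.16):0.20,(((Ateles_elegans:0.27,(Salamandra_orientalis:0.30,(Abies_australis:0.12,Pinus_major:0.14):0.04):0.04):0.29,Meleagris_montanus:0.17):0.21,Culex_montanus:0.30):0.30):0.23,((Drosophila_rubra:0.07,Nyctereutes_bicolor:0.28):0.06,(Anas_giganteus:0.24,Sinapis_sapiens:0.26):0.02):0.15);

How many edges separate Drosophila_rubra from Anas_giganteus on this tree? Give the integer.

4

The MRCA of Drosophila_rubra and Anas_giganteus is the node subtending ((Drosophila_rubra,Nyctereutes_bicolor),(Anas_giganteus,Sinapis_sapiens)).
From Drosophila_rubra up to that node: 2 branches. From Anas_giganteus up to the same node: 2 branches. Total: 2 + 2 = 4.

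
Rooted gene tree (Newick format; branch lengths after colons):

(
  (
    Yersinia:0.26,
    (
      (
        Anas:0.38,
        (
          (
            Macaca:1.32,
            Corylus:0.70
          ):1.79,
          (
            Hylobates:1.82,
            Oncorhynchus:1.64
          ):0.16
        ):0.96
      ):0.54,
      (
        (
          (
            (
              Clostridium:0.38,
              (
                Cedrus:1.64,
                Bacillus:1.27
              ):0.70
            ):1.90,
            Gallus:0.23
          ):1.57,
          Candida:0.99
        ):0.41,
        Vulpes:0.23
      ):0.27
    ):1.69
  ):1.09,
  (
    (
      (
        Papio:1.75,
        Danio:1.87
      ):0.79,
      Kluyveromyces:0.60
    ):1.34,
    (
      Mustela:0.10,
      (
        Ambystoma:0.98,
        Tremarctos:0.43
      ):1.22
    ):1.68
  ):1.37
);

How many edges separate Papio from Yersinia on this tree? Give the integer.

The MRCA of Papio and Yersinia is the root of the tree.
From Papio up to that node: 4 branches. From Yersinia up to the same node: 2 branches. Total: 4 + 2 = 6.

6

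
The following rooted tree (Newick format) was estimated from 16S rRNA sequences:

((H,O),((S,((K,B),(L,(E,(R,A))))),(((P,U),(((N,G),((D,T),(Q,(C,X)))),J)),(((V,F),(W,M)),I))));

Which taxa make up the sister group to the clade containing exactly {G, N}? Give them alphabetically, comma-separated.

C, D, Q, T, X

The clade containing exactly {G, N} attaches to the tree at the node subtending ((N,G),((D,T),(Q,(C,X)))).
The other lineage descending from that same node — the sister group — is ((D,T),(Q,(C,X))); its 5 tips in alphabetical order are the answer.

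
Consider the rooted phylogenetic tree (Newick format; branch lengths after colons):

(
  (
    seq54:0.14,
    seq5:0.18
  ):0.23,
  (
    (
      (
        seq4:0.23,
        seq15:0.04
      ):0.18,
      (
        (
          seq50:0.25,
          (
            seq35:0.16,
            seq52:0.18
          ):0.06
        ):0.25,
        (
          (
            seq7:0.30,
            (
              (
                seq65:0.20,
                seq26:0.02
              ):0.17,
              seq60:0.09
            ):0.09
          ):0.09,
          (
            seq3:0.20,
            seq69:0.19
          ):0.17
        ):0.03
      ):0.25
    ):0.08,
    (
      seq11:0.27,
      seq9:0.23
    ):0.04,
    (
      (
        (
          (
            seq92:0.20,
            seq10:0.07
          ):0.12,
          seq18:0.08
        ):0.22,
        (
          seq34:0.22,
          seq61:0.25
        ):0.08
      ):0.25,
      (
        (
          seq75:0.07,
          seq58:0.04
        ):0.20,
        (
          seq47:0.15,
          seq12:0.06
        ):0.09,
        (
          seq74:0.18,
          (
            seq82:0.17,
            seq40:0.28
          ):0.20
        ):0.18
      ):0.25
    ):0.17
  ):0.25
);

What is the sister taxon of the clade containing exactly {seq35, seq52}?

seq50

The clade containing exactly {seq35, seq52} attaches to the tree at the node subtending (seq50,(seq35,seq52)).
The other lineage descending from that same node — the sister group — is the single tip seq50.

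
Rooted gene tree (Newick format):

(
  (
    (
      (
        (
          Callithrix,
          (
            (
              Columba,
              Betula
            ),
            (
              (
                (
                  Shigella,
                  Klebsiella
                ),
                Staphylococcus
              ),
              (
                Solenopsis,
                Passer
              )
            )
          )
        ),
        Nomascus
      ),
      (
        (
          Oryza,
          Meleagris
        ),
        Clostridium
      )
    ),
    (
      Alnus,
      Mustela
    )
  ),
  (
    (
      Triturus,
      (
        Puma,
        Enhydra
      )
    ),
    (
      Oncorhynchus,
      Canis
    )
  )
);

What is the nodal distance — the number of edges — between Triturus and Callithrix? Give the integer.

The MRCA of Triturus and Callithrix is the root of the tree.
From Triturus up to that node: 3 branches. From Callithrix up to the same node: 5 branches. Total: 3 + 5 = 8.

8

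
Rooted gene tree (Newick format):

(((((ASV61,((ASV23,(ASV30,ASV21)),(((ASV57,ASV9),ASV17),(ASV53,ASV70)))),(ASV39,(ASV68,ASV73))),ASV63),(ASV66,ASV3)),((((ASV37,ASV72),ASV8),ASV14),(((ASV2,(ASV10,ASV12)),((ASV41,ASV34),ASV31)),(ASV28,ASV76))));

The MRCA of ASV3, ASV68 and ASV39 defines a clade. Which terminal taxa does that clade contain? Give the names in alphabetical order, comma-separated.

ASV17, ASV21, ASV23, ASV3, ASV30, ASV39, ASV53, ASV57, ASV61, ASV63, ASV66, ASV68, ASV70, ASV73, ASV9

Tracing ASV3: it sits inside (ASV66,ASV3).
Tracing ASV68: it sits inside (ASV68,ASV73).
Tracing ASV39: it sits inside (ASV39,(ASV68,ASV73)).
The smallest clade enclosing all 3 is ((((ASV61,((ASV23,(ASV30,ASV21)),(((ASV57,ASV9),ASV17),(ASV53,ASV70)))),(ASV39,(ASV68,ASV73))),ASV63),(ASV66,ASV3)); the answer is its 15 terminal taxa in alphabetical order.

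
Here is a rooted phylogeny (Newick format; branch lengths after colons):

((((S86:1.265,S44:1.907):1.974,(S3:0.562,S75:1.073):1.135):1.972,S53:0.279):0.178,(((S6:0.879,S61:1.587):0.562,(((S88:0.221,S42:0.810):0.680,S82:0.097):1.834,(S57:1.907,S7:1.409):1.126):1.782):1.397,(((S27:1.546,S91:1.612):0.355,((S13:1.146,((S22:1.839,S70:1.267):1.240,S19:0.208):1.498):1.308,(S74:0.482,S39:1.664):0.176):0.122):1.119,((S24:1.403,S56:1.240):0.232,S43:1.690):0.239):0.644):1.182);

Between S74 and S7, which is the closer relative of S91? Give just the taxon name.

S74

The MRCA of S91 and S74 subtends ((S27,S91),((S13,((S22,S70),S19)),(S74,S39))) (8 taxa).
The MRCA of S91 and S7 subtends (((S6,S61),(((S88,S42),S82),(S57,S7))),(((S27,S91),((S13,((S22,S70),S19)),(S74,S39))),((S24,S56),S43))) (18 taxa).
The first is nested inside the second, so S91 shares a more recent common ancestor with S74.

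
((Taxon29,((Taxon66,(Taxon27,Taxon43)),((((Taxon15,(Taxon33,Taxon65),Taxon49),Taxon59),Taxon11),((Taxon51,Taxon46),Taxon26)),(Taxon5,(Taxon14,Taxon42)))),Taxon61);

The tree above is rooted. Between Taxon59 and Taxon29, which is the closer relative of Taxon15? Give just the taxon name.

Taxon59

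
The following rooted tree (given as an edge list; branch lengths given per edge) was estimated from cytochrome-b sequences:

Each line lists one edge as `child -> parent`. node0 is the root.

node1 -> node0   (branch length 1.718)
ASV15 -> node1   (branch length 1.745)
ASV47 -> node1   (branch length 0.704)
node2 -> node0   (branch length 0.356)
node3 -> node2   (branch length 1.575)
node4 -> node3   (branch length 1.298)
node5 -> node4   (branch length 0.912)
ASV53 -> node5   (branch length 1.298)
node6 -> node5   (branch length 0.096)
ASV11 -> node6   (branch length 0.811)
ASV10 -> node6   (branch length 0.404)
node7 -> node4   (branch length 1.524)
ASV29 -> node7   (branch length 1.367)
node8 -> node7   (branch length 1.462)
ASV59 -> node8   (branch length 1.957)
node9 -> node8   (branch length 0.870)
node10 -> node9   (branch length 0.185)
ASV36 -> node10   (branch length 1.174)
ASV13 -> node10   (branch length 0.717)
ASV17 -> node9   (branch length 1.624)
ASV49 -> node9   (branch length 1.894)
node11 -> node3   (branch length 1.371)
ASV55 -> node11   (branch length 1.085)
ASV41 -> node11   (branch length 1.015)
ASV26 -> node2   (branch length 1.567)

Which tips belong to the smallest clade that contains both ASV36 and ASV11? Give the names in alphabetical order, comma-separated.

ASV10, ASV11, ASV13, ASV17, ASV29, ASV36, ASV49, ASV53, ASV59

Tracing ASV36: it sits inside (ASV36,ASV13).
Tracing ASV11: it sits inside (ASV11,ASV10).
The smallest clade enclosing both is ((ASV53,(ASV11,ASV10)),(ASV29,(ASV59,((ASV36,ASV13),ASV17,ASV49)))); the answer is its 9 terminal taxa in alphabetical order.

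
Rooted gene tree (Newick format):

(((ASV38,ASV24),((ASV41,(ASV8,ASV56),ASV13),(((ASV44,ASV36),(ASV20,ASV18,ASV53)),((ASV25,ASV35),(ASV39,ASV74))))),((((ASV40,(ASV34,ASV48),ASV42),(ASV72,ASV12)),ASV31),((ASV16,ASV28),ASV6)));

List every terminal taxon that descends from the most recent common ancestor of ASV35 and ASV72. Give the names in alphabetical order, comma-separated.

Tracing ASV35: it sits inside (ASV25,ASV35).
Tracing ASV72: it sits inside (ASV72,ASV12).
The smallest clade enclosing both is the whole tree (their MRCA is the root), so the answer is all 25 tips in alphabetical order.

ASV12, ASV13, ASV16, ASV18, ASV20, ASV24, ASV25, ASV28, ASV31, ASV34, ASV35, ASV36, ASV38, ASV39, ASV40, ASV41, ASV42, ASV44, ASV48, ASV53, ASV56, ASV6, ASV72, ASV74, ASV8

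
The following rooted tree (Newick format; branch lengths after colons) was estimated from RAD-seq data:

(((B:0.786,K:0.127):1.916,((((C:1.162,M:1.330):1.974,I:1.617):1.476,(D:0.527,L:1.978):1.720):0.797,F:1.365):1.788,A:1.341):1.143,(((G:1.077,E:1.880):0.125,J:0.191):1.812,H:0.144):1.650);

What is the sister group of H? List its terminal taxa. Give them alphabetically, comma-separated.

H attaches to the tree at the node subtending (((G,E),J),H).
The other lineage descending from that same node — the sister group — is ((G,E),J); its 3 tips in alphabetical order are the answer.

E, G, J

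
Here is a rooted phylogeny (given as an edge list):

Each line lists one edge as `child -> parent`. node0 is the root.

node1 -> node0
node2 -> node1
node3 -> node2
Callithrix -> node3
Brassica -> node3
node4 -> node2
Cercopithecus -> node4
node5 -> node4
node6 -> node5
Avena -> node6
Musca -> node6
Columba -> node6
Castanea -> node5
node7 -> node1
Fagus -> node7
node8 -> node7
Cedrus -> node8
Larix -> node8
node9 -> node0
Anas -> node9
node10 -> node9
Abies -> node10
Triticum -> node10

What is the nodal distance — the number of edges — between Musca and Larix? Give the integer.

The MRCA of Musca and Larix is the node subtending (((Callithrix,Brassica),(Cercopithecus,((Avena,Musca,Columba),Castanea))),(Fagus,(Cedrus,Larix))).
From Musca up to that node: 5 branches. From Larix up to the same node: 3 branches. Total: 5 + 3 = 8.

8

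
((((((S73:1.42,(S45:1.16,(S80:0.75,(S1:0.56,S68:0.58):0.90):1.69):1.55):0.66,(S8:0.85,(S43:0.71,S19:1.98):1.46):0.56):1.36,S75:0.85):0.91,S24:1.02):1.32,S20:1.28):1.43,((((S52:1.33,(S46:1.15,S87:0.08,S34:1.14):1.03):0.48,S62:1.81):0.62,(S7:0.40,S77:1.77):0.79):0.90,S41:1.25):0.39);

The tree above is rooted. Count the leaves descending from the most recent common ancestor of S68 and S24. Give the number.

The MRCA of S68 and S24 is the node subtending ((((S73,(S45,(S80,(S1,S68)))),(S8,(S43,S19))),S75),S24).
That clade contains 10 terminal taxa: S1, S19, S24, S43, S45, S68, S73, S75, S8, S80.

10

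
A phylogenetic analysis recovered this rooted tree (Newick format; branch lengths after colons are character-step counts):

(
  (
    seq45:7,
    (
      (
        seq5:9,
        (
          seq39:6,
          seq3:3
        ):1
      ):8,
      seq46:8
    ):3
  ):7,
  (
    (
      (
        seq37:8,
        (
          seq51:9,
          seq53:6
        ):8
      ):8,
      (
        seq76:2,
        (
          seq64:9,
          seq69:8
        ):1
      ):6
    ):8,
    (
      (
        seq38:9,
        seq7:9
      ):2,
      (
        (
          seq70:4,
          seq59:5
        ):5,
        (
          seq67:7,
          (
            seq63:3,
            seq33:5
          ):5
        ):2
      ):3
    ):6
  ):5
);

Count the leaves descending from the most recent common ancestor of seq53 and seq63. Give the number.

The MRCA of seq53 and seq63 is the node subtending (((seq37,(seq51,seq53)),(seq76,(seq64,seq69))),((seq38,seq7),((seq70,seq59),(seq67,(seq63,seq33))))).
That clade contains 13 terminal taxa: seq33, seq37, seq38, seq51, seq53, seq59, seq63, seq64, seq67, seq69, seq7, seq70, seq76.

13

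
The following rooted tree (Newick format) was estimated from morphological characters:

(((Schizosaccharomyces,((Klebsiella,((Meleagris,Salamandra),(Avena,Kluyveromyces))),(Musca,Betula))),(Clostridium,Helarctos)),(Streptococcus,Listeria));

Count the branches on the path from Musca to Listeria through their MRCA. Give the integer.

7

The MRCA of Musca and Listeria is the root of the tree.
From Musca up to that node: 5 branches. From Listeria up to the same node: 2 branches. Total: 5 + 2 = 7.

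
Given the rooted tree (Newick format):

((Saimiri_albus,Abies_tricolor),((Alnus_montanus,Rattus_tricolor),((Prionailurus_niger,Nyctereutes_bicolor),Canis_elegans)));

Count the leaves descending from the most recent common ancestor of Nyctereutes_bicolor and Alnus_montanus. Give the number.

5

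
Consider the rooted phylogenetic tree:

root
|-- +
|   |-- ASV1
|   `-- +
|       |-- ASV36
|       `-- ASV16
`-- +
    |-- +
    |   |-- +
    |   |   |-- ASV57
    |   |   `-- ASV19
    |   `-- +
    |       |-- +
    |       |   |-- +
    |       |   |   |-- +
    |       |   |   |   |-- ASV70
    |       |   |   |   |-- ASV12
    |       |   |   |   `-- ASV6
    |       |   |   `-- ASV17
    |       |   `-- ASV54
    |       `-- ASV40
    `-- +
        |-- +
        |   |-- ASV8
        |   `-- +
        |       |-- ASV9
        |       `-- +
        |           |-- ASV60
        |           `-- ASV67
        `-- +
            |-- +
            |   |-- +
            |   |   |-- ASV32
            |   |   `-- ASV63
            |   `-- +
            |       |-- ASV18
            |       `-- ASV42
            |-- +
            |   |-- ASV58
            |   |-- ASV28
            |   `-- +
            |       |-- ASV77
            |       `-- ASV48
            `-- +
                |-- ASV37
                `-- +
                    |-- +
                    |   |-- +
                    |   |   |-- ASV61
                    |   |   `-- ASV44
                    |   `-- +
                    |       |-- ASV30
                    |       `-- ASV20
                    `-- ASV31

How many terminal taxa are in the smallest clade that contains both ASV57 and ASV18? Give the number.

26

The MRCA of ASV57 and ASV18 is the node subtending (((ASV57,ASV19),((((ASV70,ASV12,ASV6),ASV17),ASV54),ASV40)),((ASV8,(ASV9,(ASV60,ASV67))),(((ASV32,ASV63),(ASV18,ASV42)),(ASV58,ASV28,(ASV77,ASV48)),(ASV37,(((ASV61,ASV44),(ASV30,ASV20)),ASV31))))).
That clade contains 26 terminal taxa: ASV12, ASV17, ASV18, ASV19, ASV20, ASV28, ASV30, ASV31, ASV32, ASV37, ASV40, ASV42, ASV44, ASV48, ASV54, ASV57, ASV58, ASV6, ASV60, ASV61, ASV63, ASV67, ASV70, ASV77, ASV8, ASV9.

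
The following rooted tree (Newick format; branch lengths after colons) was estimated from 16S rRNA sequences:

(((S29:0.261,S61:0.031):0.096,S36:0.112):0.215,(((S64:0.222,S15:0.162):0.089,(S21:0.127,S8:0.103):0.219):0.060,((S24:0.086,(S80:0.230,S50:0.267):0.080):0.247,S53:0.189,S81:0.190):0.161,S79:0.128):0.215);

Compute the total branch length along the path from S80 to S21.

1.124

The path runs S80 → … → MRCA → … → S21; the MRCA is the node subtending (((S64,S15),(S21,S8)),((S24,(S80,S50)),S53,S81),S79).
Branch lengths along that path: 0.230 + 0.080 + 0.247 + 0.161 + 0.060 + 0.219 + 0.127 = 1.124.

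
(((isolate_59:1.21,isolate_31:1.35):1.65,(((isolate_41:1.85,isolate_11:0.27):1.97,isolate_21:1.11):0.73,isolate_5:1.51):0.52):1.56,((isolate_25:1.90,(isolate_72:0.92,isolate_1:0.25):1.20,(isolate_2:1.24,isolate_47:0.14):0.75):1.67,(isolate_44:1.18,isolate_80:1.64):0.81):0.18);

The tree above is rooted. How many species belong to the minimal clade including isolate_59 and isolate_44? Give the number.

13

The MRCA of isolate_59 and isolate_44 is the root, so the clade is the entire tree.
That clade contains 13 terminal taxa: isolate_1, isolate_11, isolate_2, isolate_21, isolate_25, isolate_31, isolate_41, isolate_44, isolate_47, isolate_5, isolate_59, isolate_72, isolate_80.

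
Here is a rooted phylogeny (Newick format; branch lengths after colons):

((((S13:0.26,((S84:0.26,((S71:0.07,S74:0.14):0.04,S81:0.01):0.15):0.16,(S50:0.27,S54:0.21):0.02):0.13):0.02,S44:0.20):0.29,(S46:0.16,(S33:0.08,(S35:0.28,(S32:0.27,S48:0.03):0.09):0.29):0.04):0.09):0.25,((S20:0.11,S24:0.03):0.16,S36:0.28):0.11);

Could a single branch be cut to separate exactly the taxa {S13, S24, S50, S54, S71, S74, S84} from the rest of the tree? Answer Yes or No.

No

The MRCA of the listed taxa is the root, so the smallest clade containing them is the whole tree.
That clade also contains S20, S32, S33, S35, S36, S44, S46, S48, S81, which are not in the proposed group, so the group is not monophyletic.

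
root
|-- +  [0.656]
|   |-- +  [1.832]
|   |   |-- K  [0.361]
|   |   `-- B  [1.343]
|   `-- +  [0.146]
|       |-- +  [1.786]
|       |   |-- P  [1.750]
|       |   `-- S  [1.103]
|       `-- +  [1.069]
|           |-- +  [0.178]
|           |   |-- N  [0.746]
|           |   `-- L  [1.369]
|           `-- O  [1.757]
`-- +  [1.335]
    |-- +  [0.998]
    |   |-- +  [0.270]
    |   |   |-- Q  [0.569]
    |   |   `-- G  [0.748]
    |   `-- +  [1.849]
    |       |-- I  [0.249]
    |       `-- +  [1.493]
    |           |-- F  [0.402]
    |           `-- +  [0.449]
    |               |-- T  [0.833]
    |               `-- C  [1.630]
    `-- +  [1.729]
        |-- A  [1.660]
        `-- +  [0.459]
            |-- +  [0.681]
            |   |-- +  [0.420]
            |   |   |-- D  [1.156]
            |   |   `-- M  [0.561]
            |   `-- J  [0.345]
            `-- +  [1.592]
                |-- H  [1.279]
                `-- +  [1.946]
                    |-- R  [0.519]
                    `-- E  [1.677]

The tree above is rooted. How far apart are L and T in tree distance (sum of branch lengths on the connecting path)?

10.375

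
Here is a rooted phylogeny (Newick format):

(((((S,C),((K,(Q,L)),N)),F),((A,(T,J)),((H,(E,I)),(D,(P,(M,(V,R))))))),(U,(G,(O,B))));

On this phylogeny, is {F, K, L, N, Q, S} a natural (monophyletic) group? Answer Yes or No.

No

The MRCA of the listed taxa subtends (((S,C),((K,(Q,L)),N)),F).
That clade also contains C, which is not in the proposed group, so the group is not monophyletic.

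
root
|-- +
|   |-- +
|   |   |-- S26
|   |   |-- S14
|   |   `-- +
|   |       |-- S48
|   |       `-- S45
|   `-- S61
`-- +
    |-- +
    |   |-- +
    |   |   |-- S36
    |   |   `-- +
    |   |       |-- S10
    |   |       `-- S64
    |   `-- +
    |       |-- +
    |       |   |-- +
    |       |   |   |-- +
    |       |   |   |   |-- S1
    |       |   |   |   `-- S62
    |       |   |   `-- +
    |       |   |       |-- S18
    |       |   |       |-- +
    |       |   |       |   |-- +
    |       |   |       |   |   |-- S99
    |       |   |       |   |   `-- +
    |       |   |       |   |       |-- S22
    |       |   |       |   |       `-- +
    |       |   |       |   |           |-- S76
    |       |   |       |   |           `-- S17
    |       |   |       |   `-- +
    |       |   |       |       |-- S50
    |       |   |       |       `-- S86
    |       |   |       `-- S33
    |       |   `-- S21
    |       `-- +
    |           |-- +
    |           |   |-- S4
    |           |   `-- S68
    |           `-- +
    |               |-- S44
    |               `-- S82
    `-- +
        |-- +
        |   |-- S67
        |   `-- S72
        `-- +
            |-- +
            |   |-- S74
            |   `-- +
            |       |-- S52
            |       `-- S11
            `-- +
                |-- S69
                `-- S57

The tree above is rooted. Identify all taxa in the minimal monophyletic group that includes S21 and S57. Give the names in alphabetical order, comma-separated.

S1, S10, S11, S17, S18, S21, S22, S33, S36, S4, S44, S50, S52, S57, S62, S64, S67, S68, S69, S72, S74, S76, S82, S86, S99

Tracing S21: it sits inside (((S1,S62),(S18,((S99,(S22,(S76,S17))),(S50,S86)),S33)),S21).
Tracing S57: it sits inside (S69,S57).
The smallest clade enclosing both is (((S36,(S10,S64)),((((S1,S62),(S18,((S99,(S22,(S76,S17))),(S50,S86)),S33)),S21),((S4,S68),(S44,S82)))),((S67,S72),((S74,(S52,S11)),(S69,S57)))); the answer is its 25 terminal taxa in alphabetical order.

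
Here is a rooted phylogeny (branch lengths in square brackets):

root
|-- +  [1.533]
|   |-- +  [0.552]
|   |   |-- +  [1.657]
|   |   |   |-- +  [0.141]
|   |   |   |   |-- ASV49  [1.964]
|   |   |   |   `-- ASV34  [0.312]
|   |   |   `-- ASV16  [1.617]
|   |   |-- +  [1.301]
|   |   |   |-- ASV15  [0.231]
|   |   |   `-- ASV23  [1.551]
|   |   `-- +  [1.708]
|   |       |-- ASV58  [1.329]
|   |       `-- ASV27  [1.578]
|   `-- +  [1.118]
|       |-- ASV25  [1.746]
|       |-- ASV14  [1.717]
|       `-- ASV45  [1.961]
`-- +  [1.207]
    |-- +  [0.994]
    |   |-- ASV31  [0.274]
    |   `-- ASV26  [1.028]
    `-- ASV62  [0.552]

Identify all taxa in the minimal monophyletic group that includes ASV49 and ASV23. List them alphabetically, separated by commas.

Tracing ASV49: it sits inside (ASV49,ASV34).
Tracing ASV23: it sits inside (ASV15,ASV23).
The smallest clade enclosing both is (((ASV49,ASV34),ASV16),(ASV15,ASV23),(ASV58,ASV27)); the answer is its 7 terminal taxa in alphabetical order.

ASV15, ASV16, ASV23, ASV27, ASV34, ASV49, ASV58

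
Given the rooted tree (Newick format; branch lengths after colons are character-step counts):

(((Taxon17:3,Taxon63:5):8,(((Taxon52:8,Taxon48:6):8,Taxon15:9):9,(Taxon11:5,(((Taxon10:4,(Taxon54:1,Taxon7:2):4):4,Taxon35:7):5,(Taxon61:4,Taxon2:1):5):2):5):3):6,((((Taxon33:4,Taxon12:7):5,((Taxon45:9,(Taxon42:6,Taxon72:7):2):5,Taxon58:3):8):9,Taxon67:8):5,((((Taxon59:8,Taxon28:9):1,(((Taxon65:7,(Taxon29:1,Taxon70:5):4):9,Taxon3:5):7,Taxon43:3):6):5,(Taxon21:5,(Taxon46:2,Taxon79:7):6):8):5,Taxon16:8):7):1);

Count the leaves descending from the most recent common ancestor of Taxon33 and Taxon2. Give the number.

The MRCA of Taxon33 and Taxon2 is the root, so the clade is the entire tree.
That clade contains 30 terminal taxa: Taxon10, Taxon11, Taxon12, Taxon15, Taxon16, Taxon17, Taxon2, Taxon21, Taxon28, Taxon29, Taxon3, Taxon33, Taxon35, Taxon42, Taxon43, Taxon45, Taxon46, Taxon48, Taxon52, Taxon54, Taxon58, Taxon59, Taxon61, Taxon63, Taxon65, Taxon67, Taxon7, Taxon70, Taxon72, Taxon79.

30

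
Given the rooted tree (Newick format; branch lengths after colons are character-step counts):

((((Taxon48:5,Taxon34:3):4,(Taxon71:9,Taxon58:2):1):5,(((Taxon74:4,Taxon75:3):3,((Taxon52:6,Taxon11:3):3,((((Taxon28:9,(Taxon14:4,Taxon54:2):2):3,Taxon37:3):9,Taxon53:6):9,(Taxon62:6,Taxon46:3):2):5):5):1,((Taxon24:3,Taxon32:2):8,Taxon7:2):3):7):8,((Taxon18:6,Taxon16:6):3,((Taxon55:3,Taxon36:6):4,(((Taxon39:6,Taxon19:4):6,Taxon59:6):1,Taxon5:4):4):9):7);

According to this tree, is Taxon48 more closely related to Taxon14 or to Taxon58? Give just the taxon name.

The MRCA of Taxon48 and Taxon58 subtends ((Taxon48,Taxon34),(Taxon71,Taxon58)) (4 taxa).
The MRCA of Taxon48 and Taxon14 subtends (((Taxon48,Taxon34),(Taxon71,Taxon58)),(((Taxon74,Taxon75),((Taxon52,Taxon11),((((Taxon28,(Taxon14,Taxon54)),Taxon37),Taxon53),(Taxon62,Taxon46)))),((Taxon24,Taxon32),Taxon7))) (18 taxa).
The first is nested inside the second, so Taxon48 shares a more recent common ancestor with Taxon58.

Taxon58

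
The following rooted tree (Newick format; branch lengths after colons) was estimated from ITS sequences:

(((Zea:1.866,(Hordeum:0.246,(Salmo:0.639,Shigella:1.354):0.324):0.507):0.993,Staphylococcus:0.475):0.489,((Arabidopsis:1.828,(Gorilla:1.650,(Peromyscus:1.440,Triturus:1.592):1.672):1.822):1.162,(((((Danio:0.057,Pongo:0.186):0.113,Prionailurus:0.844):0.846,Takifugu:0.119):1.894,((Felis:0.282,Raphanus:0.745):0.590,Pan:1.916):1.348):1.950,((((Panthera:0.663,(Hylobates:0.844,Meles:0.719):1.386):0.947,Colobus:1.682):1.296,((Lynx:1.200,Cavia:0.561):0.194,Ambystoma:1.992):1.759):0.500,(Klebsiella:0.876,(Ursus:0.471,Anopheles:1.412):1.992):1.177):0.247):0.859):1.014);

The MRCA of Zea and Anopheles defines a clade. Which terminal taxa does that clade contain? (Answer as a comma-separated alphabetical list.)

Tracing Zea: it sits inside (Zea,(Hordeum,(Salmo,Shigella))).
Tracing Anopheles: it sits inside (Ursus,Anopheles).
The smallest clade enclosing both is the whole tree (their MRCA is the root), so the answer is all 26 tips in alphabetical order.

Ambystoma, Anopheles, Arabidopsis, Cavia, Colobus, Danio, Felis, Gorilla, Hordeum, Hylobates, Klebsiella, Lynx, Meles, Pan, Panthera, Peromyscus, Pongo, Prionailurus, Raphanus, Salmo, Shigella, Staphylococcus, Takifugu, Triturus, Ursus, Zea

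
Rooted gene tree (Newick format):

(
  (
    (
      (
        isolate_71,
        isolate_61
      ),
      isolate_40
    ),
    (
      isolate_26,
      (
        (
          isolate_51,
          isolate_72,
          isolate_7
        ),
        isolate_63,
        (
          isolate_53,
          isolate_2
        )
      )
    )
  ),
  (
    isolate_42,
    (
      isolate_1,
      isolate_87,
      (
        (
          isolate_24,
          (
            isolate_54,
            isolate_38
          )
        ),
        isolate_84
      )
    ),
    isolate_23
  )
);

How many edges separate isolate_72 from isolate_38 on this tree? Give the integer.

11

The MRCA of isolate_72 and isolate_38 is the root of the tree.
From isolate_72 up to that node: 5 branches. From isolate_38 up to the same node: 6 branches. Total: 5 + 6 = 11.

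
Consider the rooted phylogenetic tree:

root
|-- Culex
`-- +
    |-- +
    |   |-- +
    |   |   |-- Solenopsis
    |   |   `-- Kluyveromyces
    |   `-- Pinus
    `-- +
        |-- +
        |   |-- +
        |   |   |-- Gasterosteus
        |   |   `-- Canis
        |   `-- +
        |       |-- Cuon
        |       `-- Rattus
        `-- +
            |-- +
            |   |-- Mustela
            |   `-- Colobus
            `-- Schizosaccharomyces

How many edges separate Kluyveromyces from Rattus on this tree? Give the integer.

The MRCA of Kluyveromyces and Rattus is the node subtending (((Solenopsis,Kluyveromyces),Pinus),(((Gasterosteus,Canis),(Cuon,Rattus)),((Mustela,Colobus),Schizosaccharomyces))).
From Kluyveromyces up to that node: 3 branches. From Rattus up to the same node: 4 branches. Total: 3 + 4 = 7.

7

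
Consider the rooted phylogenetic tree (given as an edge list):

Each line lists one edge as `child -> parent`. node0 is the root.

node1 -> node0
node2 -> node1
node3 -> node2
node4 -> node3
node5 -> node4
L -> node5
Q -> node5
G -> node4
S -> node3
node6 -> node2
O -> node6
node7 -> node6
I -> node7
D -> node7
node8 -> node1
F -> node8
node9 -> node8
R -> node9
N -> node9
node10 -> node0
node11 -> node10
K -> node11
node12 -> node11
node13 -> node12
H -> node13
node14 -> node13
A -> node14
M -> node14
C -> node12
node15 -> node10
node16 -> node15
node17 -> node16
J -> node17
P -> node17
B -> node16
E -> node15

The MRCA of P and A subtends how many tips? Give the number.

The MRCA of P and A is the node subtending ((K,((H,(A,M)),C)),(((J,P),B),E)).
That clade contains 9 terminal taxa: A, B, C, E, H, J, K, M, P.

9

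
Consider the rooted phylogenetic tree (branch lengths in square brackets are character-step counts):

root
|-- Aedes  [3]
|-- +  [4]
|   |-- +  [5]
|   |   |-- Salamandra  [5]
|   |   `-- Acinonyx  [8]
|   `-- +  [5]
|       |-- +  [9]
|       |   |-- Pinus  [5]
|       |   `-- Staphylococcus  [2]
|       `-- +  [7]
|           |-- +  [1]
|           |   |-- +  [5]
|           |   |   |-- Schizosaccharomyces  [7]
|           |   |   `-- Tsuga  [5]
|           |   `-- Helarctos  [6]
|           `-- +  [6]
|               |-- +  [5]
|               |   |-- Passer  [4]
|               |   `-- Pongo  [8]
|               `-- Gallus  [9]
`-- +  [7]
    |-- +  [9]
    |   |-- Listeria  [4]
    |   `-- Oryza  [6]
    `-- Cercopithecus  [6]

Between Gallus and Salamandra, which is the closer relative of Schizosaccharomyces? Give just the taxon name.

The MRCA of Schizosaccharomyces and Gallus subtends (((Schizosaccharomyces,Tsuga),Helarctos),((Passer,Pongo),Gallus)) (6 taxa).
The MRCA of Schizosaccharomyces and Salamandra subtends ((Salamandra,Acinonyx),((Pinus,Staphylococcus),(((Schizosaccharomyces,Tsuga),Helarctos),((Passer,Pongo),Gallus)))) (10 taxa).
The first is nested inside the second, so Schizosaccharomyces shares a more recent common ancestor with Gallus.

Gallus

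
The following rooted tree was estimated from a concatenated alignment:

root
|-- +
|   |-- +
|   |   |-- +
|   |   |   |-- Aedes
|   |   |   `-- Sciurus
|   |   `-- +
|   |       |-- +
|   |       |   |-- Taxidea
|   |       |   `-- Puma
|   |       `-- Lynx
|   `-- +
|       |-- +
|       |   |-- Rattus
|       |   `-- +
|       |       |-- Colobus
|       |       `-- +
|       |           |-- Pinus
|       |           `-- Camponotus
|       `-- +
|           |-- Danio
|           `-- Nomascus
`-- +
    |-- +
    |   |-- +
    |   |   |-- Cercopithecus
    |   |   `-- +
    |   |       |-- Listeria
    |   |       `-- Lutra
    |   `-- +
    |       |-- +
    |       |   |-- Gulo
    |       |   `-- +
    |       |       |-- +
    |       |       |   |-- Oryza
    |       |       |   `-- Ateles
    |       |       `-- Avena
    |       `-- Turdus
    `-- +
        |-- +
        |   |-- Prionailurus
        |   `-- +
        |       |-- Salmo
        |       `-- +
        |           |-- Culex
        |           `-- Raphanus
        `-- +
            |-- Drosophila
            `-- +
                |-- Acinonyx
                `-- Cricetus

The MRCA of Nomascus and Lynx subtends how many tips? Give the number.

The MRCA of Nomascus and Lynx is the node subtending (((Aedes,Sciurus),((Taxidea,Puma),Lynx)),((Rattus,(Colobus,(Pinus,Camponotus))),(Danio,Nomascus))).
That clade contains 11 terminal taxa: Aedes, Camponotus, Colobus, Danio, Lynx, Nomascus, Pinus, Puma, Rattus, Sciurus, Taxidea.

11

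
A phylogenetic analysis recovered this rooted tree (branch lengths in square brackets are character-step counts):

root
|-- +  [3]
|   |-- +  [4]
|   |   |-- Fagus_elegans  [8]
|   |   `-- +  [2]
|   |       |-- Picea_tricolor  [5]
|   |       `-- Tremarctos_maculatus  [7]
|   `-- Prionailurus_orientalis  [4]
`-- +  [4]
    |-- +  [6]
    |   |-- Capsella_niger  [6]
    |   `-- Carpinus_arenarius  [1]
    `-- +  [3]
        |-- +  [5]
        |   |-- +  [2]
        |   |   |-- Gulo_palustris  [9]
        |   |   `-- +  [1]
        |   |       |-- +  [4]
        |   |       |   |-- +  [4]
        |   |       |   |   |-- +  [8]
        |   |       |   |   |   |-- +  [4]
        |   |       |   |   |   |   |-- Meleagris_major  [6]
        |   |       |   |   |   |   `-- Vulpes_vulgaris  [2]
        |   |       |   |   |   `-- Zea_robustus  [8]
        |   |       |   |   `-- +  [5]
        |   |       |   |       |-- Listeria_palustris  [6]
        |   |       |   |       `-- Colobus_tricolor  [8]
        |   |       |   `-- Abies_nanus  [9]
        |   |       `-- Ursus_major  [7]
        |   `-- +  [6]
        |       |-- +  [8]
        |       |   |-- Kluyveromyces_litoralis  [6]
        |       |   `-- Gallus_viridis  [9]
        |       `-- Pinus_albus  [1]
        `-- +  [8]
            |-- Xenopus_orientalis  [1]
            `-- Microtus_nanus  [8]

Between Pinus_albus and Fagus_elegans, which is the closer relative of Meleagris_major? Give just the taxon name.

The MRCA of Meleagris_major and Pinus_albus subtends ((Gulo_palustris,(((((Meleagris_major,Vulpes_vulgaris),Zea_robustus),(Listeria_palustris,Colobus_tricolor)),Abies_nanus),Ursus_major)),((Kluyveromyces_litoralis,Gallus_viridis),Pinus_albus)) (11 taxa).
The MRCA of Meleagris_major and Fagus_elegans is the root, subtending the entire tree (19 taxa).
The first is nested inside the second, so Meleagris_major shares a more recent common ancestor with Pinus_albus.

Pinus_albus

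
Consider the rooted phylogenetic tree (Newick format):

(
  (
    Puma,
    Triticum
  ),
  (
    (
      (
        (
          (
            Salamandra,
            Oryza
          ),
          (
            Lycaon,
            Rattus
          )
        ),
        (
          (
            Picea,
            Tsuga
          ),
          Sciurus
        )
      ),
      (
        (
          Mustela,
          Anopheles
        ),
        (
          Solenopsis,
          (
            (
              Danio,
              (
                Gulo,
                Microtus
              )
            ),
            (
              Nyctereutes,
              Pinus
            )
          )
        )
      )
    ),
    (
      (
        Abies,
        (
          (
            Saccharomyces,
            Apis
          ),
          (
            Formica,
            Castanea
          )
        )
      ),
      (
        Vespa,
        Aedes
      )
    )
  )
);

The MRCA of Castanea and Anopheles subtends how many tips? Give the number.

The MRCA of Castanea and Anopheles is the node subtending (((((Salamandra,Oryza),(Lycaon,Rattus)),((Picea,Tsuga),Sciurus)),((Mustela,Anopheles),(Solenopsis,((Danio,(Gulo,Microtus)),(Nyctereutes,Pinus))))),((Abies,((Saccharomyces,Apis),(Formica,Castanea))),(Vespa,Aedes))).
That clade contains 22 terminal taxa: Abies, Aedes, Anopheles, Apis, Castanea, Danio, Formica, Gulo, Lycaon, Microtus, Mustela, Nyctereutes, Oryza, Picea, Pinus, Rattus, Saccharomyces, Salamandra, Sciurus, Solenopsis, Tsuga, Vespa.

22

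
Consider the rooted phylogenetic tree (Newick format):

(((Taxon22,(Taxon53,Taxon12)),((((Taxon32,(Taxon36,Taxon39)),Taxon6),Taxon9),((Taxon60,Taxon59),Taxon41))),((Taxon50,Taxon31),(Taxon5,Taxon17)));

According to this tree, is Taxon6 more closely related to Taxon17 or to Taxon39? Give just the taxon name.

Taxon39

The MRCA of Taxon6 and Taxon39 subtends ((Taxon32,(Taxon36,Taxon39)),Taxon6) (4 taxa).
The MRCA of Taxon6 and Taxon17 is the root, subtending the entire tree (15 taxa).
The first is nested inside the second, so Taxon6 shares a more recent common ancestor with Taxon39.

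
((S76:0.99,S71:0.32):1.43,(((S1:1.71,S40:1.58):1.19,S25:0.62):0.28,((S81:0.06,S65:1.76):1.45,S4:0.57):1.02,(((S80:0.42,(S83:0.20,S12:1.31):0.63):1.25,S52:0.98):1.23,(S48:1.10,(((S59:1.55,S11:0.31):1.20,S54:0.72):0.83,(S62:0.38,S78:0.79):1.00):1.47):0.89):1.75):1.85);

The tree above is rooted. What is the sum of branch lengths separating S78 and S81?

8.43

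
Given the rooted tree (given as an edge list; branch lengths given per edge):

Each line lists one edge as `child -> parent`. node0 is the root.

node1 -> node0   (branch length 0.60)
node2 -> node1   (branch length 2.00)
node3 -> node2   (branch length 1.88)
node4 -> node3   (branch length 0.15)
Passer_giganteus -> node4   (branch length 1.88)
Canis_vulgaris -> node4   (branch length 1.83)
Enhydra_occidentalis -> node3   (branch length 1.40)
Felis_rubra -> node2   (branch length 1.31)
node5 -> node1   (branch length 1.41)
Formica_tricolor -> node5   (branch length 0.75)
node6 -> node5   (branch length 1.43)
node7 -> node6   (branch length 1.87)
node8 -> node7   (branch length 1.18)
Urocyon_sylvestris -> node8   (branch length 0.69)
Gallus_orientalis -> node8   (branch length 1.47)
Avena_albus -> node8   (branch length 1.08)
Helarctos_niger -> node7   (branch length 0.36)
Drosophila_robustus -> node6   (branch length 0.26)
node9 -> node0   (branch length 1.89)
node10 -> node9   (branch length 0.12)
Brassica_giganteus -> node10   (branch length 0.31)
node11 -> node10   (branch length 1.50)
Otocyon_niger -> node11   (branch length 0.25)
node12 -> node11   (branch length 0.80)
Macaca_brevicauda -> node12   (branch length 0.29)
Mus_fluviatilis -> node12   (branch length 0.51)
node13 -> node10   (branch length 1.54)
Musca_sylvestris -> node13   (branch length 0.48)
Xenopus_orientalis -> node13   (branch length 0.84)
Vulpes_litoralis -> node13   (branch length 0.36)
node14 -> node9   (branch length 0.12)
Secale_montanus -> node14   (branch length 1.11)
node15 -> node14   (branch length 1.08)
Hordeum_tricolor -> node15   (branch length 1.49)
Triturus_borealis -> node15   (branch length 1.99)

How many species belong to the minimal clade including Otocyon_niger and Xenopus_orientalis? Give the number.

7

The MRCA of Otocyon_niger and Xenopus_orientalis is the node subtending (Brassica_giganteus,(Otocyon_niger,(Macaca_brevicauda,Mus_fluviatilis)),(Musca_sylvestris,Xenopus_orientalis,Vulpes_litoralis)).
That clade contains 7 terminal taxa: Brassica_giganteus, Macaca_brevicauda, Mus_fluviatilis, Musca_sylvestris, Otocyon_niger, Vulpes_litoralis, Xenopus_orientalis.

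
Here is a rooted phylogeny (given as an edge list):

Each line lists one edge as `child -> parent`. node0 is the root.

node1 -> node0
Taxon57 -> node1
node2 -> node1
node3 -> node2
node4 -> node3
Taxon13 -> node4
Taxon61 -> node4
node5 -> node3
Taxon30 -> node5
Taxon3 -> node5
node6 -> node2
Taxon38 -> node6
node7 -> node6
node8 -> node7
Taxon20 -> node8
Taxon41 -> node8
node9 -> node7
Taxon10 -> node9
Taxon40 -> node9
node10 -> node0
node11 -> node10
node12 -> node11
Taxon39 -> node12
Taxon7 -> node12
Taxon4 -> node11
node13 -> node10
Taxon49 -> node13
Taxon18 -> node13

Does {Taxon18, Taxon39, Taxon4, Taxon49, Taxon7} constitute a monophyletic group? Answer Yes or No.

The most recent common ancestor of these taxa subtends (((Taxon39,Taxon7),Taxon4),(Taxon49,Taxon18)).
That clade has exactly 5 tips — every listed taxon and nothing else — so the group is monophyletic.

Yes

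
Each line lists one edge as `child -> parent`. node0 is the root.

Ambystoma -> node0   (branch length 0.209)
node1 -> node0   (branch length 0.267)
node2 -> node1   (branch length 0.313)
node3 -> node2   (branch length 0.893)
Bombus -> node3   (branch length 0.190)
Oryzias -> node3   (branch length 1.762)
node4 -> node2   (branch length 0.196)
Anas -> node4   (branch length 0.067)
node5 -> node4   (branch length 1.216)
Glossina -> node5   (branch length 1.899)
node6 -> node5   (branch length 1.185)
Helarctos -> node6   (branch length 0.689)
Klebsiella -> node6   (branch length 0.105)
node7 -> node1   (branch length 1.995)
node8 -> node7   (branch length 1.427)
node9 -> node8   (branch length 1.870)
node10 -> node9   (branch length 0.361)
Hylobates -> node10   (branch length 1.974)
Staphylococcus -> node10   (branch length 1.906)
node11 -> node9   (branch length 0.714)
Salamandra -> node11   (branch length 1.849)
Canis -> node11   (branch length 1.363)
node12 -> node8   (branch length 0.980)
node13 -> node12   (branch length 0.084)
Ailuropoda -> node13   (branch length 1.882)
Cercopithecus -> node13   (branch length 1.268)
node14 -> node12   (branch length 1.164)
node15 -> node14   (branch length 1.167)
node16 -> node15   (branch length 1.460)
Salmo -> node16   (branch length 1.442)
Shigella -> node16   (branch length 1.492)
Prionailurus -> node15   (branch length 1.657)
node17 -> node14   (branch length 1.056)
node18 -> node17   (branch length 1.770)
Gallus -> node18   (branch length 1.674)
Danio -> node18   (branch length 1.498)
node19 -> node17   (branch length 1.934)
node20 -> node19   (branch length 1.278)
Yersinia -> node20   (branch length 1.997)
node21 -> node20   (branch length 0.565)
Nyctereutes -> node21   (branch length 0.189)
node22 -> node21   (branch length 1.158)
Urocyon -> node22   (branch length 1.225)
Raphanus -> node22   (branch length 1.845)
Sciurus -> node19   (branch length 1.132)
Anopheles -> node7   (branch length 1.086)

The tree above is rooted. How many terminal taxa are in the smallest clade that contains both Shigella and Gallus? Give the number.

10

The MRCA of Shigella and Gallus is the node subtending (((Salmo,Shigella),Prionailurus),((Gallus,Danio),((Yersinia,(Nyctereutes,(Urocyon,Raphanus))),Sciurus))).
That clade contains 10 terminal taxa: Danio, Gallus, Nyctereutes, Prionailurus, Raphanus, Salmo, Sciurus, Shigella, Urocyon, Yersinia.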